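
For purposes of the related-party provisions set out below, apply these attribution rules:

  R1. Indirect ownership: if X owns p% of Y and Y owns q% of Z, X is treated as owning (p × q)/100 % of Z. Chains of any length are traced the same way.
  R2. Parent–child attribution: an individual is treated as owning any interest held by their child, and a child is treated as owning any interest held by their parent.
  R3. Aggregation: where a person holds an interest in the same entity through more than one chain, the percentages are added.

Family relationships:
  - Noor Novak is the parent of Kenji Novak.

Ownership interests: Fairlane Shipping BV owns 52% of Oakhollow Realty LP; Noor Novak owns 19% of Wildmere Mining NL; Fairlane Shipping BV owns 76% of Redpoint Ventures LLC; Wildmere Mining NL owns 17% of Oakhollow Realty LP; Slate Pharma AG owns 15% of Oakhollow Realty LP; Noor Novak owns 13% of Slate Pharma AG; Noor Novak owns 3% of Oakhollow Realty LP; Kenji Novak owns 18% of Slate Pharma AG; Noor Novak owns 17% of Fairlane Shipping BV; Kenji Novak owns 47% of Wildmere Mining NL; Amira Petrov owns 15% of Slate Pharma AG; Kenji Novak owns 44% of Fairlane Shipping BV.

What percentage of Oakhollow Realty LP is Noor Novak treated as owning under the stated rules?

By parent–child attribution (R2), Noor Novak is treated as also owning Kenji Novak's interest in Wildmere Mining NL, giving 19% + 47% = 66%.
By parent–child attribution (R2), Noor Novak is treated as also owning Kenji Novak's interest in Fairlane Shipping BV, giving 17% + 44% = 61%.
By parent–child attribution (R2), Noor Novak is treated as also owning Kenji Novak's interest in Slate Pharma AG, giving 13% + 18% = 31%.
Chain via Wildmere Mining NL (R1): 66% × 17% = 11.22% of Oakhollow Realty LP.
Chain via Fairlane Shipping BV (R1): 61% × 52% = 31.72% of Oakhollow Realty LP.
Chain via Slate Pharma AG (R1): 31% × 15% = 4.65% of Oakhollow Realty LP.
Direct interest in Oakhollow Realty LP: 3%.
Aggregating (R3): 11.22% + 31.72% + 4.65% + 3% = 50.59%.

50.59%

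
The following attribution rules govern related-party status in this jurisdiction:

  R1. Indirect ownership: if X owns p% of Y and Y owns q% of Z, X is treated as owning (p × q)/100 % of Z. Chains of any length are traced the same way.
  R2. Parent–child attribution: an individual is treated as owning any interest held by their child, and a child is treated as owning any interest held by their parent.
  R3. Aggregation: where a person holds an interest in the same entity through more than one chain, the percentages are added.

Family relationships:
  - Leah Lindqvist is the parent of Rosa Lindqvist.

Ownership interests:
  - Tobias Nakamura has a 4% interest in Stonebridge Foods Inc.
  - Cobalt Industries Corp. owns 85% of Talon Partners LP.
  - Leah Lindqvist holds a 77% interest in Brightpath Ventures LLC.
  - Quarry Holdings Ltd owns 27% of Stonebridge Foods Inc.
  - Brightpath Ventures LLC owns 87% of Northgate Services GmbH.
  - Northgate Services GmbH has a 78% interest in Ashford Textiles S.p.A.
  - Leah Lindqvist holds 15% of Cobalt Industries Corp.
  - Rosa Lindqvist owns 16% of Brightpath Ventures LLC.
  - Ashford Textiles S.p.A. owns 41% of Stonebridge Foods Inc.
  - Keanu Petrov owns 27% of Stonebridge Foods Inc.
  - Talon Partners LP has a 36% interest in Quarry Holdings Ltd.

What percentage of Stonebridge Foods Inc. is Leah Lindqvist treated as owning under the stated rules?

By parent–child attribution (R2), Leah Lindqvist is treated as also owning Rosa Lindqvist's interest in Brightpath Ventures LLC, giving 77% + 16% = 93%.
Chain via Cobalt Industries Corp. → Talon Partners LP → Quarry Holdings Ltd (R1): 15% × 85% × 36% × 27% = 1.2393% of Stonebridge Foods Inc.
Chain via Brightpath Ventures LLC → Northgate Services GmbH → Ashford Textiles S.p.A. (R1): 93% × 87% × 78% × 41% = 25.875018% of Stonebridge Foods Inc.
Aggregating (R3): 1.2393% + 25.875018% = 27.114318%.

27.114318%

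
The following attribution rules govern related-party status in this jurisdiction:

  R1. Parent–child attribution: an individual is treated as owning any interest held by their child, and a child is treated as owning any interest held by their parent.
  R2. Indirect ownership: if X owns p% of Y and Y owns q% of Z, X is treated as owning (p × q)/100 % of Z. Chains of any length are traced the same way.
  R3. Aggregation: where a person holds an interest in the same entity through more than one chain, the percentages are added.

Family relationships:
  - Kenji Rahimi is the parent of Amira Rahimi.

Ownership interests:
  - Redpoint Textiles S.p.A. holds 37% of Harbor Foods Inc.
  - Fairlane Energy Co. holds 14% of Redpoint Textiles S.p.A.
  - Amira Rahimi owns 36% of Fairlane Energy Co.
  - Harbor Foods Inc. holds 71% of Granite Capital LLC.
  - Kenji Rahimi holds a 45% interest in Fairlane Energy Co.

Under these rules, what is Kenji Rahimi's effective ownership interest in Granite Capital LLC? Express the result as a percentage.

By parent–child attribution (R1), Kenji Rahimi is treated as also owning Amira Rahimi's interest in Fairlane Energy Co, giving 45% + 36% = 81%.
Chain via Fairlane Energy Co. → Redpoint Textiles S.p.A. → Harbor Foods Inc. (R2): 81% × 14% × 37% × 71% = 2.979018% of Granite Capital LLC.

2.979018%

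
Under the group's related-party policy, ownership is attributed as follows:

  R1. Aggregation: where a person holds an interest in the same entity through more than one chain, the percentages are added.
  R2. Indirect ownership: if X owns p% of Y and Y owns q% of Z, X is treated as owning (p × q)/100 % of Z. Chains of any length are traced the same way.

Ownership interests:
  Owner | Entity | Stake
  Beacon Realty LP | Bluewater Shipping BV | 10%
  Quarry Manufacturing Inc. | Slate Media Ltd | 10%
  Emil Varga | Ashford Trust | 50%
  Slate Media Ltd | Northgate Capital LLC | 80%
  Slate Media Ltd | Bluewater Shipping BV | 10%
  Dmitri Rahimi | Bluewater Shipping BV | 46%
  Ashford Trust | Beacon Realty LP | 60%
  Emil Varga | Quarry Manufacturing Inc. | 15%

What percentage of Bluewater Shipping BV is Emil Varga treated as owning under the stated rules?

3.15%

Chain via Ashford Trust → Beacon Realty LP (R2): 50% × 60% × 10% = 3% of Bluewater Shipping BV.
Chain via Quarry Manufacturing Inc. → Slate Media Ltd (R2): 15% × 10% × 10% = 0.15% of Bluewater Shipping BV.
Aggregating (R1): 3% + 0.15% = 3.15%.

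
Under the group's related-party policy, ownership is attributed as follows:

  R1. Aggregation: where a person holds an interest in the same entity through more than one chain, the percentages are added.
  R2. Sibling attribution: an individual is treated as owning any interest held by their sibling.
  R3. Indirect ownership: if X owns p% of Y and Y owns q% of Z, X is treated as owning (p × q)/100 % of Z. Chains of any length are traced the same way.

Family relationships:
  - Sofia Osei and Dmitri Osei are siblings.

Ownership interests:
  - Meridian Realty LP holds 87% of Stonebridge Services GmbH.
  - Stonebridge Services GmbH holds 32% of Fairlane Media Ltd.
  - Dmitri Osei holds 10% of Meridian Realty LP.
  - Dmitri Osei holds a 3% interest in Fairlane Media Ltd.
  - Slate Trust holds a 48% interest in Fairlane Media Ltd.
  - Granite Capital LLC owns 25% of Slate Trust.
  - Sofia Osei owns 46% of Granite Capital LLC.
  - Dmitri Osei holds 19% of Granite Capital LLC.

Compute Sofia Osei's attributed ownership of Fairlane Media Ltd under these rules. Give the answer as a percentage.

13.584%

By sibling attribution (R2), Sofia Osei is treated as also owning Dmitri Osei's interest in Granite Capital LLC, giving 46% + 19% = 65%.
By sibling attribution (R2), Sofia Osei is treated as owning Dmitri Osei's 10% interest in Meridian Realty LP.
By sibling attribution (R2), Sofia Osei is treated as owning Dmitri Osei's 3% interest in Fairlane Media Ltd.
Chain via Granite Capital LLC → Slate Trust (R3): 65% × 25% × 48% = 7.8% of Fairlane Media Ltd.
Chain via Meridian Realty LP → Stonebridge Services GmbH (R3): 10% × 87% × 32% = 2.784% of Fairlane Media Ltd.
Direct interest in Fairlane Media Ltd: 3%.
Aggregating (R1): 7.8% + 2.784% + 3% = 13.584%.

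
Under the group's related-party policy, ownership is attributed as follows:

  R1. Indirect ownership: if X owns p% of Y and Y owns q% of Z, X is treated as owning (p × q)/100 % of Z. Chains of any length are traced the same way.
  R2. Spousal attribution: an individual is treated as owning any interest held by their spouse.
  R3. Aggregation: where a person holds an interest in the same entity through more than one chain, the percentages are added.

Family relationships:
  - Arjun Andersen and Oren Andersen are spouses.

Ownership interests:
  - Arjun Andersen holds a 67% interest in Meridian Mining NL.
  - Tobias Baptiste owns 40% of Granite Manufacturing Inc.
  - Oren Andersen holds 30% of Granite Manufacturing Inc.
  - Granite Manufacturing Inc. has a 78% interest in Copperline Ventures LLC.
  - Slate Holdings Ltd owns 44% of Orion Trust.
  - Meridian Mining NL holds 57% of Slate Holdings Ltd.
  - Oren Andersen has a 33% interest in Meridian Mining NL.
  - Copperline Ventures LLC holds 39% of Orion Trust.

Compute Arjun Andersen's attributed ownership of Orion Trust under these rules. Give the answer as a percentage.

34.206%

By spousal attribution (R2), Arjun Andersen is treated as also owning Oren Andersen's interest in Meridian Mining NL, giving 67% + 33% = 100%.
By spousal attribution (R2), Arjun Andersen is treated as owning Oren Andersen's 30% interest in Granite Manufacturing Inc.
Chain via Meridian Mining NL → Slate Holdings Ltd (R1): 100% × 57% × 44% = 25.08% of Orion Trust.
Chain via Granite Manufacturing Inc. → Copperline Ventures LLC (R1): 30% × 78% × 39% = 9.126% of Orion Trust.
Aggregating (R3): 25.08% + 9.126% = 34.206%.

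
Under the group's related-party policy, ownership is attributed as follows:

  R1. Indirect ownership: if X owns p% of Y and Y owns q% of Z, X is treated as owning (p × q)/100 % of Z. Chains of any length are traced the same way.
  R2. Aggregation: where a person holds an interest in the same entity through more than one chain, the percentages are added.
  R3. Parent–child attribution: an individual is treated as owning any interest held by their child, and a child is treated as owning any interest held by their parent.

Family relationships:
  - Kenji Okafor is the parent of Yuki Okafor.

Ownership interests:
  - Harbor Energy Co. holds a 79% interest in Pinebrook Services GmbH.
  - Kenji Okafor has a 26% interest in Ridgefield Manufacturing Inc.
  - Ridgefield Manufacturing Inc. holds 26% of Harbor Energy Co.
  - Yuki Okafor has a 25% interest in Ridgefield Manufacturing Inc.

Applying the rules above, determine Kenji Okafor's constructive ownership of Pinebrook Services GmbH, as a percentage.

By parent–child attribution (R3), Kenji Okafor is treated as also owning Yuki Okafor's interest in Ridgefield Manufacturing Inc, giving 26% + 25% = 51%.
Chain via Ridgefield Manufacturing Inc. → Harbor Energy Co. (R1): 51% × 26% × 79% = 10.4754% of Pinebrook Services GmbH.

10.4754%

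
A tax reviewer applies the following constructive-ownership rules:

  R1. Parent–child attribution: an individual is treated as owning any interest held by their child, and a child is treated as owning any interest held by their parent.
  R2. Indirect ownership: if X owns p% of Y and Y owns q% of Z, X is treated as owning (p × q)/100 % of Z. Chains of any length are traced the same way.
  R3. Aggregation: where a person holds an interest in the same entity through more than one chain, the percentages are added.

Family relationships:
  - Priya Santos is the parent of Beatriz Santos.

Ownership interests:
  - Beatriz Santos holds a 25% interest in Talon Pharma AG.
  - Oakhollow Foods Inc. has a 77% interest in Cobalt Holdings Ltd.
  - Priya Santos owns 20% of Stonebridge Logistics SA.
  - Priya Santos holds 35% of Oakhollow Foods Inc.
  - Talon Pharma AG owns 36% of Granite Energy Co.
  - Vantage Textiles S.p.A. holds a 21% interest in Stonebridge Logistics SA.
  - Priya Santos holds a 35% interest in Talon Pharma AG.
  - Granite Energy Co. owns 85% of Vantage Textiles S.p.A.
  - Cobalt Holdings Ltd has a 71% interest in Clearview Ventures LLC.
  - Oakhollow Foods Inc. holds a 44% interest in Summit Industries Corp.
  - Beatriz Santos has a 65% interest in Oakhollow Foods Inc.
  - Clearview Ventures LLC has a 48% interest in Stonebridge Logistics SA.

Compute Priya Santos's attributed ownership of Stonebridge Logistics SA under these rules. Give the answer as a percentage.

50.0972%

By parent–child attribution (R1), Priya Santos is treated as also owning Beatriz Santos's interest in Oakhollow Foods Inc, giving 35% + 65% = 100%.
By parent–child attribution (R1), Priya Santos is treated as also owning Beatriz Santos's interest in Talon Pharma AG, giving 35% + 25% = 60%.
Chain via Oakhollow Foods Inc. → Cobalt Holdings Ltd → Clearview Ventures LLC (R2): 100% × 77% × 71% × 48% = 26.2416% of Stonebridge Logistics SA.
Chain via Talon Pharma AG → Granite Energy Co. → Vantage Textiles S.p.A. (R2): 60% × 36% × 85% × 21% = 3.8556% of Stonebridge Logistics SA.
Direct interest in Stonebridge Logistics SA: 20%.
Aggregating (R3): 26.2416% + 3.8556% + 20% = 50.0972%.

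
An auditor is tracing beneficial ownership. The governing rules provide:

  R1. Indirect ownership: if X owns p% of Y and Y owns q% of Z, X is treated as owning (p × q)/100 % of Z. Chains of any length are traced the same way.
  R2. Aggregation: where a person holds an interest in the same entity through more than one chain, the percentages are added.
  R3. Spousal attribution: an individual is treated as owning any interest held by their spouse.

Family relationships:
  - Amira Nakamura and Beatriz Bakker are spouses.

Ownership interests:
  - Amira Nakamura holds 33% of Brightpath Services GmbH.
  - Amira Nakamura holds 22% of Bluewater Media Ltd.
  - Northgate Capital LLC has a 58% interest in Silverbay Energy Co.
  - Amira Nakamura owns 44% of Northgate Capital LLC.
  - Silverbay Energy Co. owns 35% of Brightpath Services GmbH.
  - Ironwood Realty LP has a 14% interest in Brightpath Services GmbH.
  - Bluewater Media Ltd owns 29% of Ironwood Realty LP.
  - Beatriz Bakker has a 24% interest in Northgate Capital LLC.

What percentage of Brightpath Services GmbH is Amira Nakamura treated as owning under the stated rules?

By spousal attribution (R3), Amira Nakamura is treated as also owning Beatriz Bakker's interest in Northgate Capital LLC, giving 44% + 24% = 68%.
Chain via Northgate Capital LLC → Silverbay Energy Co. (R1): 68% × 58% × 35% = 13.804% of Brightpath Services GmbH.
Chain via Bluewater Media Ltd → Ironwood Realty LP (R1): 22% × 29% × 14% = 0.8932% of Brightpath Services GmbH.
Direct interest in Brightpath Services GmbH: 33%.
Aggregating (R2): 13.804% + 0.8932% + 33% = 47.6972%.

47.6972%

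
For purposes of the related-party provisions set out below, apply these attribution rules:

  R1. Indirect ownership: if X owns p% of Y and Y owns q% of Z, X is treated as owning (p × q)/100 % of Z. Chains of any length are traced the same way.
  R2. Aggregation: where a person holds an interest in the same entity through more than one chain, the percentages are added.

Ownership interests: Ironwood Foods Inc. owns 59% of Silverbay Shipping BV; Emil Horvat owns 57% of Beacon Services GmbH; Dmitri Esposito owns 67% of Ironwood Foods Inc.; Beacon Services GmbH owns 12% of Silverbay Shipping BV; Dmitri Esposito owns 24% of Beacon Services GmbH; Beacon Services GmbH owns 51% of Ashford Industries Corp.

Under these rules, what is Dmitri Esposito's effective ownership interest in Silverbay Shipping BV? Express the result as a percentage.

42.41%

Chain via Beacon Services GmbH (R1): 24% × 12% = 2.88% of Silverbay Shipping BV.
Chain via Ironwood Foods Inc. (R1): 67% × 59% = 39.53% of Silverbay Shipping BV.
Aggregating (R2): 2.88% + 39.53% = 42.41%.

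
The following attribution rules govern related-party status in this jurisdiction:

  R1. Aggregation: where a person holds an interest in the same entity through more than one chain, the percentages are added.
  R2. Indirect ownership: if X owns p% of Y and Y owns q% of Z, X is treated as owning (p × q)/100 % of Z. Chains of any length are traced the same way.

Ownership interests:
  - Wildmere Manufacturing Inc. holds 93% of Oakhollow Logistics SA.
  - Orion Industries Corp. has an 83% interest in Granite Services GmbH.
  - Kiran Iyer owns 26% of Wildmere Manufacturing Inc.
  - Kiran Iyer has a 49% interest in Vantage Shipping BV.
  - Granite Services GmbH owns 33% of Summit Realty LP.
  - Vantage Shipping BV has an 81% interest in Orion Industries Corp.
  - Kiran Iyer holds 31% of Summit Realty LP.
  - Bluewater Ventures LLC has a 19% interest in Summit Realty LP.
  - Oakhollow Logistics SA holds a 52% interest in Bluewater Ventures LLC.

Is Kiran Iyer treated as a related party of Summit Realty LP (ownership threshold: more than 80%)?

No

Chain via Vantage Shipping BV → Orion Industries Corp. → Granite Services GmbH (R2): 49% × 81% × 83% × 33% = 10.871091% of Summit Realty LP.
Chain via Wildmere Manufacturing Inc. → Oakhollow Logistics SA → Bluewater Ventures LLC (R2): 26% × 93% × 52% × 19% = 2.388984% of Summit Realty LP.
Direct interest in Summit Realty LP: 31%.
Aggregating (R1): 10.871091% + 2.388984% + 31% = 44.260075%.
44.260075% does not exceed the 80% threshold, so Kiran is not a related party to Summit Realty LP.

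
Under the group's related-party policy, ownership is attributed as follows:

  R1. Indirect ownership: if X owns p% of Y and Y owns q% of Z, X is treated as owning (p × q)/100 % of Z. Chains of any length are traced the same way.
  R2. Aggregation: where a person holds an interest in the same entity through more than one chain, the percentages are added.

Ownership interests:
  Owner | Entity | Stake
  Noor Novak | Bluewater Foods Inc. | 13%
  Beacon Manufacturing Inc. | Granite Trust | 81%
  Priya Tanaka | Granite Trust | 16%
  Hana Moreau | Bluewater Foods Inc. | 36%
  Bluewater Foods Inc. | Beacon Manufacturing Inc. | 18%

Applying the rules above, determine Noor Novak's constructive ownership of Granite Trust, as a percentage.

Chain via Bluewater Foods Inc. → Beacon Manufacturing Inc. (R1): 13% × 18% × 81% = 1.8954% of Granite Trust.

1.8954%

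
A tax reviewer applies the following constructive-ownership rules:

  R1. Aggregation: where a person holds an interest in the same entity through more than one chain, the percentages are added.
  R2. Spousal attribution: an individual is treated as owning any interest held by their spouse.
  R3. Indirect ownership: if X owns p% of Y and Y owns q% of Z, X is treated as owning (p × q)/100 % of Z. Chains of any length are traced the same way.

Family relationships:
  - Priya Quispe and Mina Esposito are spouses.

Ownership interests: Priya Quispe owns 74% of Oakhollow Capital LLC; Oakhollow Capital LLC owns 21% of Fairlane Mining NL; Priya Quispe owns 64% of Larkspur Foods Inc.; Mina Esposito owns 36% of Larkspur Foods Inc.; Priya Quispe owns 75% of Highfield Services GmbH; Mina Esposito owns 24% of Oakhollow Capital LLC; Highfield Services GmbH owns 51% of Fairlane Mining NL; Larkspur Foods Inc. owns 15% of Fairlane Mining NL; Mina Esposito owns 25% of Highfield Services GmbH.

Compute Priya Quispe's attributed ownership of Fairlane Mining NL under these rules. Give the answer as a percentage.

86.58%

By spousal attribution (R2), Priya Quispe is treated as also owning Mina Esposito's interest in Highfield Services GmbH, giving 75% + 25% = 100%.
By spousal attribution (R2), Priya Quispe is treated as also owning Mina Esposito's interest in Larkspur Foods Inc, giving 64% + 36% = 100%.
By spousal attribution (R2), Priya Quispe is treated as also owning Mina Esposito's interest in Oakhollow Capital LLC, giving 74% + 24% = 98%.
Chain via Highfield Services GmbH (R3): 100% × 51% = 51% of Fairlane Mining NL.
Chain via Larkspur Foods Inc. (R3): 100% × 15% = 15% of Fairlane Mining NL.
Chain via Oakhollow Capital LLC (R3): 98% × 21% = 20.58% of Fairlane Mining NL.
Aggregating (R1): 51% + 15% + 20.58% = 86.58%.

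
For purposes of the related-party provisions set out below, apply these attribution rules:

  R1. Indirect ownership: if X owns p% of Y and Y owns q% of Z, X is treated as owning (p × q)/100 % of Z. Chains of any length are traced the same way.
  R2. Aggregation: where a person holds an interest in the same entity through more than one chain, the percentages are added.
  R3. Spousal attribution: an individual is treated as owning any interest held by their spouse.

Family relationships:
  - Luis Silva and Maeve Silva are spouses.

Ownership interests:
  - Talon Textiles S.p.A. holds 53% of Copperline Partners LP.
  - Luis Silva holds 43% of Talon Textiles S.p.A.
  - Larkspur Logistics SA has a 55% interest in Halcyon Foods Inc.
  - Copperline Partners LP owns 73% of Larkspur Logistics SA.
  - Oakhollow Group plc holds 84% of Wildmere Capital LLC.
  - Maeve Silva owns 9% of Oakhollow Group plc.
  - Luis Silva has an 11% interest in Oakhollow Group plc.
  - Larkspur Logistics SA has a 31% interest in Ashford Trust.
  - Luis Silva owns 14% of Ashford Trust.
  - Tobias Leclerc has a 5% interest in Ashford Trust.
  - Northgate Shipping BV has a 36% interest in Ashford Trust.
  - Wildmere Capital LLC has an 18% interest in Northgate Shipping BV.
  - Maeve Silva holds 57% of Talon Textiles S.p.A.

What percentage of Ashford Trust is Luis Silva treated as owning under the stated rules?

By spousal attribution (R3), Luis Silva is treated as also owning Maeve Silva's interest in Talon Textiles S.p.A, giving 43% + 57% = 100%.
By spousal attribution (R3), Luis Silva is treated as also owning Maeve Silva's interest in Oakhollow Group plc, giving 11% + 9% = 20%.
Chain via Talon Textiles S.p.A. → Copperline Partners LP → Larkspur Logistics SA (R1): 100% × 53% × 73% × 31% = 11.9939% of Ashford Trust.
Chain via Oakhollow Group plc → Wildmere Capital LLC → Northgate Shipping BV (R1): 20% × 84% × 18% × 36% = 1.08864% of Ashford Trust.
Direct interest in Ashford Trust: 14%.
Aggregating (R2): 11.9939% + 1.08864% + 14% = 27.08254%.

27.08254%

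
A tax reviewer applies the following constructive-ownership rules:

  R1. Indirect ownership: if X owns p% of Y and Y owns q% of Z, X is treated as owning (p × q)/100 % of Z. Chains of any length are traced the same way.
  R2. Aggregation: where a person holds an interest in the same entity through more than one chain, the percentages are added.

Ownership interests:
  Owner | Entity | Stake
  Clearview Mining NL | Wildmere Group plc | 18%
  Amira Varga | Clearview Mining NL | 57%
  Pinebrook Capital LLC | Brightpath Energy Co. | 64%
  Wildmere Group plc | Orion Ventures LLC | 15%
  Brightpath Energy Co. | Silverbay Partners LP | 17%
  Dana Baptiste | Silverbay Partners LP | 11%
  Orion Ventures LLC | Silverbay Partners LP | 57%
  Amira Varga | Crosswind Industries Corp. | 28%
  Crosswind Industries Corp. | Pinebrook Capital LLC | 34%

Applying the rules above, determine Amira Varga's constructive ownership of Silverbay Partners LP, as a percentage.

1.913006%

Chain via Clearview Mining NL → Wildmere Group plc → Orion Ventures LLC (R1): 57% × 18% × 15% × 57% = 0.87723% of Silverbay Partners LP.
Chain via Crosswind Industries Corp. → Pinebrook Capital LLC → Brightpath Energy Co. (R1): 28% × 34% × 64% × 17% = 1.035776% of Silverbay Partners LP.
Aggregating (R2): 0.87723% + 1.035776% = 1.913006%.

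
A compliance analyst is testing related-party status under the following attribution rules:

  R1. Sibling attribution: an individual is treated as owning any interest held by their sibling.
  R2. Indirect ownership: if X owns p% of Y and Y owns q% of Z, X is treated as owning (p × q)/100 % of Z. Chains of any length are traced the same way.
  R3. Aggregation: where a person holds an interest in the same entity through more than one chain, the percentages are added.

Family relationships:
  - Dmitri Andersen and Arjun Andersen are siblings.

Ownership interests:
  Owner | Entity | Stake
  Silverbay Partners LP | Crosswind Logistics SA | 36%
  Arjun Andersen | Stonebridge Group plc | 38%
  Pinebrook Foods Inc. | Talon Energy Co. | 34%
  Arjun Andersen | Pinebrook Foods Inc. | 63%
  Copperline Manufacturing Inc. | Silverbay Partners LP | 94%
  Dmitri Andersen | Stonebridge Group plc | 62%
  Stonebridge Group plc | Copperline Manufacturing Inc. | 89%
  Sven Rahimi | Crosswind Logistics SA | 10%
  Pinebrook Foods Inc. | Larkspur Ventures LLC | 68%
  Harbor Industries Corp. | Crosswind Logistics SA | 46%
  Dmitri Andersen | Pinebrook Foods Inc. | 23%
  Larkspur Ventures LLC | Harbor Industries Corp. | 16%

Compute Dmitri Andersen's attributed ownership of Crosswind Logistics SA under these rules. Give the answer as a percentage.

By sibling attribution (R1), Dmitri Andersen is treated as also owning Arjun Andersen's interest in Pinebrook Foods Inc, giving 23% + 63% = 86%.
By sibling attribution (R1), Dmitri Andersen is treated as also owning Arjun Andersen's interest in Stonebridge Group plc, giving 62% + 38% = 100%.
Chain via Pinebrook Foods Inc. → Larkspur Ventures LLC → Harbor Industries Corp. (R2): 86% × 68% × 16% × 46% = 4.304128% of Crosswind Logistics SA.
Chain via Stonebridge Group plc → Copperline Manufacturing Inc. → Silverbay Partners LP (R2): 100% × 89% × 94% × 36% = 30.1176% of Crosswind Logistics SA.
Aggregating (R3): 4.304128% + 30.1176% = 34.421728%.

34.421728%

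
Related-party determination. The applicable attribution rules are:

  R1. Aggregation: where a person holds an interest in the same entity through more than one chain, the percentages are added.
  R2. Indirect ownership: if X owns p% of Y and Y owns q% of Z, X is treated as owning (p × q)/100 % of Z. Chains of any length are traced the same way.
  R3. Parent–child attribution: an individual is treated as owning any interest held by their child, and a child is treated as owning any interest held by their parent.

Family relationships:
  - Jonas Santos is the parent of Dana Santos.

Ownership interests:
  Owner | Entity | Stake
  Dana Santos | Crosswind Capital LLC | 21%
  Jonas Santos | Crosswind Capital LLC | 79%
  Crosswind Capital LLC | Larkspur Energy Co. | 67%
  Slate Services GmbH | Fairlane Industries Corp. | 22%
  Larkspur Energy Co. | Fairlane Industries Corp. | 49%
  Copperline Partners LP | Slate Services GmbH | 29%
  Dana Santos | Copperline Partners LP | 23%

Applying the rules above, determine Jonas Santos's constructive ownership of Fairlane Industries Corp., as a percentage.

By parent–child attribution (R3), Jonas Santos is treated as also owning Dana Santos's interest in Crosswind Capital LLC, giving 79% + 21% = 100%.
By parent–child attribution (R3), Jonas Santos is treated as owning Dana Santos's 23% interest in Copperline Partners LP.
Chain via Crosswind Capital LLC → Larkspur Energy Co. (R2): 100% × 67% × 49% = 32.83% of Fairlane Industries Corp.
Chain via Copperline Partners LP → Slate Services GmbH (R2): 23% × 29% × 22% = 1.4674% of Fairlane Industries Corp.
Aggregating (R1): 32.83% + 1.4674% = 34.2974%.

34.2974%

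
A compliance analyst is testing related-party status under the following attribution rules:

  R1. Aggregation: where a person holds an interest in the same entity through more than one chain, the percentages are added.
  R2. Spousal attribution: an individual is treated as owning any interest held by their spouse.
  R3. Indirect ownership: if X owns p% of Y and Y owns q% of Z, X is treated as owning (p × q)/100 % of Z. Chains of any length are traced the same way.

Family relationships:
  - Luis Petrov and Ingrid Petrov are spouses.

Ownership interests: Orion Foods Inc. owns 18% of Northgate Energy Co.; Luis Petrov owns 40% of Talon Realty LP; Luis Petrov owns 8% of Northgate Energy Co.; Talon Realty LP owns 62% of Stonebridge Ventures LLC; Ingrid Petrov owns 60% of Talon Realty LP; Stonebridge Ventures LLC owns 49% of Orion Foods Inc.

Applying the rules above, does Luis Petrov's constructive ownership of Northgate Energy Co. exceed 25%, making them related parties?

No

By spousal attribution (R2), Luis Petrov is treated as also owning Ingrid Petrov's interest in Talon Realty LP, giving 40% + 60% = 100%.
Chain via Talon Realty LP → Stonebridge Ventures LLC → Orion Foods Inc. (R3): 100% × 62% × 49% × 18% = 5.4684% of Northgate Energy Co.
Direct interest in Northgate Energy Co: 8%.
Aggregating (R1): 5.4684% + 8% = 13.4684%.
13.4684% does not exceed the 25% threshold, so Luis is not a related party to Northgate Energy Co.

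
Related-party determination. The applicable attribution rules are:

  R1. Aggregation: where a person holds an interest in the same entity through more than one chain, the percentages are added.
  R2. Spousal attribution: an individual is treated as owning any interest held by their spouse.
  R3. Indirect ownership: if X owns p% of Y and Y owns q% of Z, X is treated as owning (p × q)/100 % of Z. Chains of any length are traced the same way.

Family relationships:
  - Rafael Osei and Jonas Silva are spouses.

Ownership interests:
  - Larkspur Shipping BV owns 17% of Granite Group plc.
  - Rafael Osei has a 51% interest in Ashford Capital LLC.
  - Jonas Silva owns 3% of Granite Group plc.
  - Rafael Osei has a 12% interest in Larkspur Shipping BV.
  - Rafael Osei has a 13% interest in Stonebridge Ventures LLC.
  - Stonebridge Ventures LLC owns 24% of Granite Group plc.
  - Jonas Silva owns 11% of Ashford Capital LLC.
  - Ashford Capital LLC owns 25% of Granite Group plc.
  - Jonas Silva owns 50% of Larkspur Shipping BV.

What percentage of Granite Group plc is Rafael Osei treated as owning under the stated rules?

By spousal attribution (R2), Rafael Osei is treated as also owning Jonas Silva's interest in Ashford Capital LLC, giving 51% + 11% = 62%.
By spousal attribution (R2), Rafael Osei is treated as also owning Jonas Silva's interest in Larkspur Shipping BV, giving 12% + 50% = 62%.
By spousal attribution (R2), Rafael Osei is treated as owning Jonas Silva's 3% interest in Granite Group plc.
Chain via Stonebridge Ventures LLC (R3): 13% × 24% = 3.12% of Granite Group plc.
Chain via Ashford Capital LLC (R3): 62% × 25% = 15.5% of Granite Group plc.
Chain via Larkspur Shipping BV (R3): 62% × 17% = 10.54% of Granite Group plc.
Direct interest in Granite Group plc: 3%.
Aggregating (R1): 3.12% + 15.5% + 10.54% + 3% = 32.16%.

32.16%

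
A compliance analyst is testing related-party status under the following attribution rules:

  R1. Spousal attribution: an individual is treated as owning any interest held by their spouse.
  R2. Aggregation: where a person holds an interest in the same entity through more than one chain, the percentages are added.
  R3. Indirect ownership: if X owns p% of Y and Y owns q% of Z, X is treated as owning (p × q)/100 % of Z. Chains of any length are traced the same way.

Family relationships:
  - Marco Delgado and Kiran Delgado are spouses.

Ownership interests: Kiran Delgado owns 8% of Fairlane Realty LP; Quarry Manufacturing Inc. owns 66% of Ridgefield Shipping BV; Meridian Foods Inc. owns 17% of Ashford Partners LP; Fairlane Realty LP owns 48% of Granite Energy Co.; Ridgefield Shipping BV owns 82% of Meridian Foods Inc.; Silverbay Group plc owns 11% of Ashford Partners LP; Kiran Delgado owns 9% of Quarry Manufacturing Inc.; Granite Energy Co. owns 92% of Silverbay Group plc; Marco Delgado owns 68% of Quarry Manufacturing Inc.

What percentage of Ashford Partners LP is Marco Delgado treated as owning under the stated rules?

7.472916%

By spousal attribution (R1), Marco Delgado is treated as also owning Kiran Delgado's interest in Quarry Manufacturing Inc, giving 68% + 9% = 77%.
By spousal attribution (R1), Marco Delgado is treated as owning Kiran Delgado's 8% interest in Fairlane Realty LP.
Chain via Quarry Manufacturing Inc. → Ridgefield Shipping BV → Meridian Foods Inc. (R3): 77% × 66% × 82% × 17% = 7.084308% of Ashford Partners LP.
Chain via Fairlane Realty LP → Granite Energy Co. → Silverbay Group plc (R3): 8% × 48% × 92% × 11% = 0.388608% of Ashford Partners LP.
Aggregating (R2): 7.084308% + 0.388608% = 7.472916%.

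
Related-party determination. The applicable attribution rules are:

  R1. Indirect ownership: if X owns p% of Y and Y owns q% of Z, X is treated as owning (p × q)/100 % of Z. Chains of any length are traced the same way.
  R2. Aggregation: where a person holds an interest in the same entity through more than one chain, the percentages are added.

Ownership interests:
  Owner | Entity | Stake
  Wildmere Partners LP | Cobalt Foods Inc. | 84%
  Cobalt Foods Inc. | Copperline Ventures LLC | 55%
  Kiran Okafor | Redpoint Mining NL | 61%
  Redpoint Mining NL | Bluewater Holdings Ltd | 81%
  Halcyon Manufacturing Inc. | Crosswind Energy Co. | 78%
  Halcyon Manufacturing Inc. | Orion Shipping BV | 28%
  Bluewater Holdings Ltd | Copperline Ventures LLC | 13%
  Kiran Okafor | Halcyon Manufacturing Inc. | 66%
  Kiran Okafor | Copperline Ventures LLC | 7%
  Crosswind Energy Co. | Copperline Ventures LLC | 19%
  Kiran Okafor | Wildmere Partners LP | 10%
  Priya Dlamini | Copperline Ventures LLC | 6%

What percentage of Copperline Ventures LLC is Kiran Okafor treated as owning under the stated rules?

27.8245%

Chain via Wildmere Partners LP → Cobalt Foods Inc. (R1): 10% × 84% × 55% = 4.62% of Copperline Ventures LLC.
Chain via Redpoint Mining NL → Bluewater Holdings Ltd (R1): 61% × 81% × 13% = 6.4233% of Copperline Ventures LLC.
Chain via Halcyon Manufacturing Inc. → Crosswind Energy Co. (R1): 66% × 78% × 19% = 9.7812% of Copperline Ventures LLC.
Direct interest in Copperline Ventures LLC: 7%.
Aggregating (R2): 4.62% + 6.4233% + 9.7812% + 7% = 27.8245%.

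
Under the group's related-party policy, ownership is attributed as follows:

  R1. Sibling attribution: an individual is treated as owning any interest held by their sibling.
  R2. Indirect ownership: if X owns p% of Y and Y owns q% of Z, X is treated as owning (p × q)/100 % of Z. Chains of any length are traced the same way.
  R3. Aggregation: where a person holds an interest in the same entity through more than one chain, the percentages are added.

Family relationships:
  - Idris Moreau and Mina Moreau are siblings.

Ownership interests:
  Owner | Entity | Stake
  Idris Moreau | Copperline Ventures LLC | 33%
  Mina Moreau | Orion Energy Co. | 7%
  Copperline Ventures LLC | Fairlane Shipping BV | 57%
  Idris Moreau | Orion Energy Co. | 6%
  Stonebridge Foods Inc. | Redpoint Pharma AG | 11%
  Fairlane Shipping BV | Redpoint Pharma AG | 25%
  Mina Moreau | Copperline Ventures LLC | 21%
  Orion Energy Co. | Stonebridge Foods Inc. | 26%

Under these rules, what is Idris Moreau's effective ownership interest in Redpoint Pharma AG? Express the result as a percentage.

By sibling attribution (R1), Idris Moreau is treated as also owning Mina Moreau's interest in Copperline Ventures LLC, giving 33% + 21% = 54%.
By sibling attribution (R1), Idris Moreau is treated as also owning Mina Moreau's interest in Orion Energy Co, giving 6% + 7% = 13%.
Chain via Copperline Ventures LLC → Fairlane Shipping BV (R2): 54% × 57% × 25% = 7.695% of Redpoint Pharma AG.
Chain via Orion Energy Co. → Stonebridge Foods Inc. (R2): 13% × 26% × 11% = 0.3718% of Redpoint Pharma AG.
Aggregating (R3): 7.695% + 0.3718% = 8.0668%.

8.0668%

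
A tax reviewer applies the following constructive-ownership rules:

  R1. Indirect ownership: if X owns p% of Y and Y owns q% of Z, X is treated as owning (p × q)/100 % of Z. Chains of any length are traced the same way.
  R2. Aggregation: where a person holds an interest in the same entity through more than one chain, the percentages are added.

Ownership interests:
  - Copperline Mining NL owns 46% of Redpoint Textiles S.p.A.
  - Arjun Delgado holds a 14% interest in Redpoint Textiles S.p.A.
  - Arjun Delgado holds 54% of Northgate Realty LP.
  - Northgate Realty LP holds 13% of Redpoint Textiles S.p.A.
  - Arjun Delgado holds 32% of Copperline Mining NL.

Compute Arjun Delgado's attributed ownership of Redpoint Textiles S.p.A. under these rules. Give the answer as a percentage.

Chain via Copperline Mining NL (R1): 32% × 46% = 14.72% of Redpoint Textiles S.p.A.
Chain via Northgate Realty LP (R1): 54% × 13% = 7.02% of Redpoint Textiles S.p.A.
Direct interest in Redpoint Textiles S.p.A: 14%.
Aggregating (R2): 14.72% + 7.02% + 14% = 35.74%.

35.74%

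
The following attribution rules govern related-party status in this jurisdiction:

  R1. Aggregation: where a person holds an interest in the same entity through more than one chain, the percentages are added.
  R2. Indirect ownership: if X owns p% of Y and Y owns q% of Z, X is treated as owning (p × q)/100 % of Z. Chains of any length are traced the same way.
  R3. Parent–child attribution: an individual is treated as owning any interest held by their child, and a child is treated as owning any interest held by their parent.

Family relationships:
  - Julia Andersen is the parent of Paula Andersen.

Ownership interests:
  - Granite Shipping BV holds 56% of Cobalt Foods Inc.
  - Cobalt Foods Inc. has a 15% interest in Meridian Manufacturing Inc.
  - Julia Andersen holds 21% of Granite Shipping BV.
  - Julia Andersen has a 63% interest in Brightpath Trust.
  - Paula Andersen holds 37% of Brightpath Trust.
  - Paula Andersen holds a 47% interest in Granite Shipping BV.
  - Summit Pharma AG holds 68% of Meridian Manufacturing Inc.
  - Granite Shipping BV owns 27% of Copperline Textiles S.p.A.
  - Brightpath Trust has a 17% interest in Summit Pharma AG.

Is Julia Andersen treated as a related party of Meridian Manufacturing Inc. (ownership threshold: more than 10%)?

Yes

By parent–child attribution (R3), Julia Andersen is treated as also owning Paula Andersen's interest in Granite Shipping BV, giving 21% + 47% = 68%.
By parent–child attribution (R3), Julia Andersen is treated as also owning Paula Andersen's interest in Brightpath Trust, giving 63% + 37% = 100%.
Chain via Granite Shipping BV → Cobalt Foods Inc. (R2): 68% × 56% × 15% = 5.712% of Meridian Manufacturing Inc.
Chain via Brightpath Trust → Summit Pharma AG (R2): 100% × 17% × 68% = 11.56% of Meridian Manufacturing Inc.
Aggregating (R1): 5.712% + 11.56% = 17.272%.
17.272% exceeds the 10% threshold, so Julia is a related party to Meridian Manufacturing Inc.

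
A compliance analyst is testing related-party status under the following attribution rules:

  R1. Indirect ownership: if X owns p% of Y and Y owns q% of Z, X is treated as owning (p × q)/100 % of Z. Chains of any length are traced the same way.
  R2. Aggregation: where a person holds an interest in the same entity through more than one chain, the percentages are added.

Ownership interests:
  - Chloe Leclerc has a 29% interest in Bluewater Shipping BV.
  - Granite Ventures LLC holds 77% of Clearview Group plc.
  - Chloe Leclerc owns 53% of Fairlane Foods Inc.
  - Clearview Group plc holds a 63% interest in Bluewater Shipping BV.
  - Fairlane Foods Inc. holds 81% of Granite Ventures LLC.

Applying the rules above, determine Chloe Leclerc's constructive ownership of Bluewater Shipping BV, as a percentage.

Chain via Fairlane Foods Inc. → Granite Ventures LLC → Clearview Group plc (R1): 53% × 81% × 77% × 63% = 20.825343% of Bluewater Shipping BV.
Direct interest in Bluewater Shipping BV: 29%.
Aggregating (R2): 20.825343% + 29% = 49.825343%.

49.825343%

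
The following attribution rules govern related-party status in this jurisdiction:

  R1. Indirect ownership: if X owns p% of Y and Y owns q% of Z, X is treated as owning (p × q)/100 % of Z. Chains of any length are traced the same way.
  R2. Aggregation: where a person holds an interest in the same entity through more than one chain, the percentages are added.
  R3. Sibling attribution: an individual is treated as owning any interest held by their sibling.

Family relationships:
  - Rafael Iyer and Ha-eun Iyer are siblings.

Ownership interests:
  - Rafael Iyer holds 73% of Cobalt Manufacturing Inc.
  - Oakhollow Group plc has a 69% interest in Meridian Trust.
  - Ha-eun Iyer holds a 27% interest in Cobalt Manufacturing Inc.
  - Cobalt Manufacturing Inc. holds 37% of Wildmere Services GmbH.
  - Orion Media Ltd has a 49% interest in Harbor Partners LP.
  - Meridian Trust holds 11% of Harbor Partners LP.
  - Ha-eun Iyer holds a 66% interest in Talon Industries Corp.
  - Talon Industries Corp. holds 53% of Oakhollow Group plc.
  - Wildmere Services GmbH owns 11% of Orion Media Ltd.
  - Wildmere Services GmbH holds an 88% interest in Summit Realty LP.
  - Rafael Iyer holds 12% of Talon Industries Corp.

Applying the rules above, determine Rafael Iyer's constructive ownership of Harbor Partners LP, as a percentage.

5.132006%

By sibling attribution (R3), Rafael Iyer is treated as also owning Ha-eun Iyer's interest in Talon Industries Corp, giving 12% + 66% = 78%.
By sibling attribution (R3), Rafael Iyer is treated as also owning Ha-eun Iyer's interest in Cobalt Manufacturing Inc, giving 73% + 27% = 100%.
Chain via Talon Industries Corp. → Oakhollow Group plc → Meridian Trust (R1): 78% × 53% × 69% × 11% = 3.137706% of Harbor Partners LP.
Chain via Cobalt Manufacturing Inc. → Wildmere Services GmbH → Orion Media Ltd (R1): 100% × 37% × 11% × 49% = 1.9943% of Harbor Partners LP.
Aggregating (R2): 3.137706% + 1.9943% = 5.132006%.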